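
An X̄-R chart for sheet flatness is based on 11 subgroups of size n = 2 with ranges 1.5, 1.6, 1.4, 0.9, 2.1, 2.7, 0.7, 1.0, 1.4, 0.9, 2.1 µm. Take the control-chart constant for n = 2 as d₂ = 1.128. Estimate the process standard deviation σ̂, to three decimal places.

R̄ = (1.5 + 1.6 + 1.4 + 0.9 + 2.1 + 2.7 + 0.7 + 1.0 + 1.4 + 0.9 + 2.1) / 11 = 1.4818
σ̂ = R̄ / d₂ = 1.4818 / 1.128 = 1.3137

1.314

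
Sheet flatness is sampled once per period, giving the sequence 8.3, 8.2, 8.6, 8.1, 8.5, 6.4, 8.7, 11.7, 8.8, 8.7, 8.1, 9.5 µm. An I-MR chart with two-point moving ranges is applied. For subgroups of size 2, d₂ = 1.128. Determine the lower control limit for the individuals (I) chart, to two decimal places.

5.30

X̄ = (8.3 + 8.2 + 8.6 + 8.1 + 8.5 + 6.4 + 8.7 + 11.7 + 8.8 + 8.7 + 8.1 + 9.5) / 12 = 8.6333
Moving ranges: 0.1, 0.4, 0.5, 0.4, 2.1, 2.3, 3.0, 2.9, 0.1, 0.6, 1.4; M̄R̄ = 13.8000 / 11 = 1.2545
LCL = X̄ − 3·M̄R̄/d₂ = 8.6333 − 3 × 1.2545 / 1.128 = 5.2968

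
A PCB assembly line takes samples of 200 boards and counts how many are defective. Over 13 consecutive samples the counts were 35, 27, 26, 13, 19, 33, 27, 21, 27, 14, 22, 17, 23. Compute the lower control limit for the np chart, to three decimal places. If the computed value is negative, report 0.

9.752

p̄ = Σdᵢ / (k·n) = 304 / (13 × 200) = 0.11692
LCL = np̄ − 3·√(np̄(1−p̄)) = 23.3846 − 3 × 4.5443 = 9.7518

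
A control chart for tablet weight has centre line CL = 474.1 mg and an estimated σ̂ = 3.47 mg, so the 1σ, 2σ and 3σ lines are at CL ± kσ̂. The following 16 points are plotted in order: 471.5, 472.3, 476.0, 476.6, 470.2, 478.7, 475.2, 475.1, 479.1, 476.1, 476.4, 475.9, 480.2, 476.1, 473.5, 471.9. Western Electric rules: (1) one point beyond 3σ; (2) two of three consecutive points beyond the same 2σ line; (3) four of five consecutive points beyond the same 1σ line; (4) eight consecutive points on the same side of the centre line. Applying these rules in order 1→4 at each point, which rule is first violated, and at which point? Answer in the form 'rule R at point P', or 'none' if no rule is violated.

rule 4 at point 13

Zone of each point (C = within 1σ̂, B = 1σ̂–2σ̂, A = 2σ̂–3σ̂, * = beyond 3σ̂; sign = side of CL): 1:-C, 2:-C, 3:+C, 4:+C, 5:-B, 6:+B, 7:+C, 8:+C, 9:+B, 10:+C, 11:+C, 12:+C, 13:+B, 14:+C, 15:-C, 16:-C
Rule 4 (eight consecutive points on the same side of the centre line) is satisfied at point 13.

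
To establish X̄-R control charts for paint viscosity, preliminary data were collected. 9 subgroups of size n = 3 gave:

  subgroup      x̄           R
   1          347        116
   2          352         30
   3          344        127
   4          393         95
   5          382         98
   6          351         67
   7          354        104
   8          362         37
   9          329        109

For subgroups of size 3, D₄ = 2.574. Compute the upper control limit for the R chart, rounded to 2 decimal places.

R̄ = (116 + 30 + 127 + 95 + 98 + 67 + 104 + 37 + 109) / 9 = 783.0000 / 9 = 87.0000
UCL_R = D₄·R̄ = 2.574 × 87.0000 = 223.9380

223.94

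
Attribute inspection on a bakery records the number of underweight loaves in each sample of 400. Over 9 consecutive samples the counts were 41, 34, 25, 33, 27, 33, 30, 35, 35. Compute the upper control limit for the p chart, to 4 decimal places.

p̄ = Σdᵢ / (k·n) = 293 / (9 × 400) = 0.08139
UCL = p̄ + 3·√(p̄(1−p̄)/n) = 0.08139 + 3 × √(0.08139×0.91861/400) = 0.08139 + 3 × 0.01367 = 0.12240

0.1224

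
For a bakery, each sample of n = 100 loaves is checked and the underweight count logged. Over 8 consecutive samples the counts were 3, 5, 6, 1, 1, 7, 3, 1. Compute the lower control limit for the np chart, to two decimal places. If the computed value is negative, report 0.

p̄ = Σdᵢ / (k·n) = 27 / (8 × 100) = 0.03375
LCL = np̄ − 3·√(np̄(1−p̄)) = 3.3750 − 3 × 1.8058 = -2.0425 → 0 (negative, so LCL = 0)

0.00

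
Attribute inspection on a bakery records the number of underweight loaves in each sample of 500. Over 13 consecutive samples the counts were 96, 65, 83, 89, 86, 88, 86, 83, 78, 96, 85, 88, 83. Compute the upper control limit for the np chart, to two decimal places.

110.28

p̄ = Σdᵢ / (k·n) = 1106 / (13 × 500) = 0.17015
UCL = np̄ + 3·√(np̄(1−p̄)) = 85.0769 + 3 × √(85.0769×0.82985) = 85.0769 + 3 × 8.4024 = 110.2842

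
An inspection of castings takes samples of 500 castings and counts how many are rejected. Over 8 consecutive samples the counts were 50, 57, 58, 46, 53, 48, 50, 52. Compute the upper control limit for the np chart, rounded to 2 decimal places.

72.18

p̄ = Σdᵢ / (k·n) = 414 / (8 × 500) = 0.10350
UCL = np̄ + 3·√(np̄(1−p̄)) = 51.7500 + 3 × √(51.7500×0.89650) = 51.7500 + 3 × 6.8113 = 72.1839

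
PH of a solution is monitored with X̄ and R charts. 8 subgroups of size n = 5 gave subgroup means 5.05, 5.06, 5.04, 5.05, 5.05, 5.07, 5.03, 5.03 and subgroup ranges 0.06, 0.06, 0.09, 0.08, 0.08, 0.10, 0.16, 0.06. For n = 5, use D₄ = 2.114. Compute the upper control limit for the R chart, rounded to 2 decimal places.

R̄ = (0.06 + 0.06 + 0.09 + 0.08 + 0.08 + 0.10 + 0.16 + 0.06) / 8 = 0.6900 / 8 = 0.0862
UCL_R = D₄·R̄ = 2.114 × 0.0862 = 0.1823

0.18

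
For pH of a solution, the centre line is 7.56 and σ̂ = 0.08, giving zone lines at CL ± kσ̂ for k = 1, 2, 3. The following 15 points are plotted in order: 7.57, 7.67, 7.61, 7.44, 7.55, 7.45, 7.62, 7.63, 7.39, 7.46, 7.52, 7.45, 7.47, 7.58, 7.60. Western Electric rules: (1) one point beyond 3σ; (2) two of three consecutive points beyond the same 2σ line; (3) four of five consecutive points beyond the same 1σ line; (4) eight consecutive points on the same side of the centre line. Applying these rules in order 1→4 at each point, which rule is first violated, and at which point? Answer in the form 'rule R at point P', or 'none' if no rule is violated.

rule 3 at point 13

Zone of each point (C = within 1σ̂, B = 1σ̂–2σ̂, A = 2σ̂–3σ̂, * = beyond 3σ̂; sign = side of CL): 1:+C, 2:+B, 3:+C, 4:-B, 5:-C, 6:-B, 7:+C, 8:+C, 9:-A, 10:-B, 11:-C, 12:-B, 13:-B, 14:+C, 15:+C
Rule 3 (four of five consecutive points beyond the same 1σ limit) is satisfied at point 13.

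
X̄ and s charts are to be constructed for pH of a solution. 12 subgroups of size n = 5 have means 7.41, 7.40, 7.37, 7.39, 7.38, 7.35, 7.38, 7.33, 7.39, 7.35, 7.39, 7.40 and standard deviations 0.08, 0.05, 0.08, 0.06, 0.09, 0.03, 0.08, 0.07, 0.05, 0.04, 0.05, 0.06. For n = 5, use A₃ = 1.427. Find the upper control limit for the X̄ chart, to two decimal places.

7.47

X̄̄ = (7.41 + 7.40 + 7.37 + 7.39 + 7.38 + 7.35 + 7.38 + 7.33 + 7.39 + 7.35 + 7.39 + 7.40) / 12 = 7.3783
s̄ = (0.08 + 0.05 + 0.08 + 0.06 + 0.09 + 0.03 + 0.08 + 0.07 + 0.05 + 0.04 + 0.05 + 0.06) / 12 = 0.0617
UCL = X̄̄ + A₃·s̄ = 7.3783 + 1.427 × 0.0617 = 7.4663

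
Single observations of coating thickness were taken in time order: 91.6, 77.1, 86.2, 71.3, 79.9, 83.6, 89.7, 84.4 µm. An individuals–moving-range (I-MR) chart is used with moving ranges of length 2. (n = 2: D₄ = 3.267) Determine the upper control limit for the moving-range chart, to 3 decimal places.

Moving ranges: 14.5, 9.1, 14.9, 8.6, 3.7, 6.1, 5.3; M̄R̄ = 62.2000 / 7 = 8.8857
UCL_MR = D₄·M̄R̄ = 3.267 × 8.8857 = 29.0296

29.030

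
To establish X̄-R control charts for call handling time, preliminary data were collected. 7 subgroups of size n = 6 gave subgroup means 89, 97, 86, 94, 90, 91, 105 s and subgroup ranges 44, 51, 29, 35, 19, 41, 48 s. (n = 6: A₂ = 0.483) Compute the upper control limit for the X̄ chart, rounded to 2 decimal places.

X̄̄ = (89 + 97 + 86 + 94 + 90 + 91 + 105) / 7 = 652.0000 / 7 = 93.1429
R̄ = (44 + 51 + 29 + 35 + 19 + 41 + 48) / 7 = 267.0000 / 7 = 38.1429
UCL = X̄̄ + A₂·R̄ = 93.1429 + 0.483 × 38.1429 = 111.5659

111.57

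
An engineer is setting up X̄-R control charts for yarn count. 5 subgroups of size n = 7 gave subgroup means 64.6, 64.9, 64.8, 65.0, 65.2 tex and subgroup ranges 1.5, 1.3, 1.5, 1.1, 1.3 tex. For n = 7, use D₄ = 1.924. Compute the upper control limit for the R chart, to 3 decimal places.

R̄ = (1.5 + 1.3 + 1.5 + 1.1 + 1.3) / 5 = 6.7000 / 5 = 1.3400
UCL_R = D₄·R̄ = 1.924 × 1.3400 = 2.5782

2.578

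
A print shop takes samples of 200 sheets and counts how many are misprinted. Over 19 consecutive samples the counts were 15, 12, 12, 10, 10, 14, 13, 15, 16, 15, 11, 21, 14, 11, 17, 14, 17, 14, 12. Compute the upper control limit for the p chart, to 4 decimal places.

0.1231

p̄ = Σdᵢ / (k·n) = 263 / (19 × 200) = 0.06921
UCL = p̄ + 3·√(p̄(1−p̄)/n) = 0.06921 + 3 × √(0.06921×0.93079/200) = 0.06921 + 3 × 0.01795 = 0.12305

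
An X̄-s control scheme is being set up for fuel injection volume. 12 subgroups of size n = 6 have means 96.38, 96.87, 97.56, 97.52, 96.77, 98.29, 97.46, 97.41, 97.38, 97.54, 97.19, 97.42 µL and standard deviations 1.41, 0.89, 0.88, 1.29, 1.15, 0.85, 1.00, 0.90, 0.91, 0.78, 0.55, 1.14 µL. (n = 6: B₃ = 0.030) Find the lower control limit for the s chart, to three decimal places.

0.029

s̄ = (1.41 + 0.89 + 0.88 + 1.29 + 1.15 + 0.85 + 1.00 + 0.90 + 0.91 + 0.78 + 0.55 + 1.14) / 12 = 0.9792
LCL_s = B₃·s̄ = 0.030 × 0.9792 = 0.0294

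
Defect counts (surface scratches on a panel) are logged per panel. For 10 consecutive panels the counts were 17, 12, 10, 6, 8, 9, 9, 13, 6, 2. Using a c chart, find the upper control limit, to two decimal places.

c̄ = (17 + 12 + 10 + 6 + 8 + 9 + 9 + 13 + 6 + 2) / 10 = 92 / 10 = 9.2000
UCL = c̄ + 3√c̄ = 9.2000 + 3 × √9.2000 = 9.2000 + 3 × 3.0332 = 18.2995

18.30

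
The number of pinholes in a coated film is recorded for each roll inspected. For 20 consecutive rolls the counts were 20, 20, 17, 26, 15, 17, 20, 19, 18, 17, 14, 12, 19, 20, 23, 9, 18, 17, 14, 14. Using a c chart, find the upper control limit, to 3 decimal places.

29.982

c̄ = (20 + 20 + 17 + 26 + 15 + 17 + 20 + 19 + 18 + 17 + 14 + 12 + 19 + 20 + 23 + 9 + 18 + 17 + 14 + 14) / 20 = 349 / 20 = 17.4500
UCL = c̄ + 3√c̄ = 17.4500 + 3 × √17.4500 = 17.4500 + 3 × 4.1773 = 29.9820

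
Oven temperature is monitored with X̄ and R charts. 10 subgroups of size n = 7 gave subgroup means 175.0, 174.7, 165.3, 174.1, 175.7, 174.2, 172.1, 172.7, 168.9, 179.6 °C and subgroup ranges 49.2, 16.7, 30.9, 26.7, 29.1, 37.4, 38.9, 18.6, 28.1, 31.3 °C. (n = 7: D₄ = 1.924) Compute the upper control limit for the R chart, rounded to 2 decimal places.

R̄ = (49.2 + 16.7 + 30.9 + 26.7 + 29.1 + 37.4 + 38.9 + 18.6 + 28.1 + 31.3) / 10 = 306.9000 / 10 = 30.6900
UCL_R = D₄·R̄ = 1.924 × 30.6900 = 59.0476

59.05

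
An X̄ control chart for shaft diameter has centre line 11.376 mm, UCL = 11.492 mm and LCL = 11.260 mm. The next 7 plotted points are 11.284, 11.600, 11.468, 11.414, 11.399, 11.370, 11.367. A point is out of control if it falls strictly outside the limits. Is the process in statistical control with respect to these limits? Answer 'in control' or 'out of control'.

out of control

Compare each point to [11.260, 11.492]: sample 2 = 11.600 > UCL.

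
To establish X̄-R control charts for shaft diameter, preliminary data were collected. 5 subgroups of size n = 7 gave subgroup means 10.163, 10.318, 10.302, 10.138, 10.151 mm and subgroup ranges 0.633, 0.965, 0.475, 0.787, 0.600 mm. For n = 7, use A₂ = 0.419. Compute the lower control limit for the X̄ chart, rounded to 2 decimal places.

9.92

X̄̄ = (10.163 + 10.318 + 10.302 + 10.138 + 10.151) / 5 = 51.0720 / 5 = 10.2144
R̄ = (0.633 + 0.965 + 0.475 + 0.787 + 0.600) / 5 = 3.4600 / 5 = 0.6920
LCL = X̄̄ − A₂·R̄ = 10.2144 − 0.419 × 0.6920 = 9.9245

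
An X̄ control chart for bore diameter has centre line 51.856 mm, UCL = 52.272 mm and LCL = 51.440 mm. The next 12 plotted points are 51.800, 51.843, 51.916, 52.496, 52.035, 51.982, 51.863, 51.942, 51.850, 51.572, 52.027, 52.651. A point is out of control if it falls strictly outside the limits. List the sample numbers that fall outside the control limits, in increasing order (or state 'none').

4, 12

Compare each point to [51.440, 52.272]: sample 4 = 52.496 > UCL; sample 12 = 52.651 > UCL.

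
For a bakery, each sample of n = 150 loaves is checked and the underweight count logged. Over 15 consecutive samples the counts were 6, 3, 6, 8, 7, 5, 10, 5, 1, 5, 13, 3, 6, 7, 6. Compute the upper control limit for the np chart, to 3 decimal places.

13.305

p̄ = Σdᵢ / (k·n) = 91 / (15 × 150) = 0.04044
UCL = np̄ + 3·√(np̄(1−p̄)) = 6.0667 + 3 × √(6.0667×0.95956) = 6.0667 + 3 × 2.4127 = 13.3049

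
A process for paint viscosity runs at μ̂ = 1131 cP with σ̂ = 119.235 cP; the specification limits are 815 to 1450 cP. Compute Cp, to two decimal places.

0.89

Cp = (USL − LSL) / (6σ̂) = (1450 − 815) / (6 × 119.235) = 635.0000 / 715.4100 = 0.8876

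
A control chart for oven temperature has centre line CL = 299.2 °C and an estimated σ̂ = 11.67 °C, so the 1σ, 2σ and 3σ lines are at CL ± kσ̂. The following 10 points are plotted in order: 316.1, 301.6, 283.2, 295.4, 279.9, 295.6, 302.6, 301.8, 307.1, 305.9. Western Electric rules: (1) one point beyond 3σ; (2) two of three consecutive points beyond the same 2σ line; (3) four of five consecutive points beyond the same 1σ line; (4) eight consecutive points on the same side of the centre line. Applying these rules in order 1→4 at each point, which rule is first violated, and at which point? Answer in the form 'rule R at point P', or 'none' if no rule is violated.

Zone of each point (C = within 1σ̂, B = 1σ̂–2σ̂, A = 2σ̂–3σ̂, * = beyond 3σ̂; sign = side of CL): 1:+B, 2:+C, 3:-B, 4:-C, 5:-B, 6:-C, 7:+C, 8:+C, 9:+C, 10:+C
No rule fires across all 10 points.

none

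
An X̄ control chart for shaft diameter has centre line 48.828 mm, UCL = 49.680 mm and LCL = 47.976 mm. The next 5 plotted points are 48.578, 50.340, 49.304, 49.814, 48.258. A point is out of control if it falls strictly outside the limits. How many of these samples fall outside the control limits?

2

Compare each point to [47.976, 49.680]: sample 2 = 50.340 > UCL; sample 4 = 49.814 > UCL.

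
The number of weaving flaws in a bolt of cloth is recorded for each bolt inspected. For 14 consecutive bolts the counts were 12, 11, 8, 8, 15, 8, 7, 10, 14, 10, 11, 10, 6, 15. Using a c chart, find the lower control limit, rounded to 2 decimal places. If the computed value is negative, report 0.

0.70

c̄ = (12 + 11 + 8 + 8 + 15 + 8 + 7 + 10 + 14 + 10 + 11 + 10 + 6 + 15) / 14 = 145 / 14 = 10.3571
LCL = c̄ − 3√c̄ = 10.3571 − 3 × 3.2183 = 0.7024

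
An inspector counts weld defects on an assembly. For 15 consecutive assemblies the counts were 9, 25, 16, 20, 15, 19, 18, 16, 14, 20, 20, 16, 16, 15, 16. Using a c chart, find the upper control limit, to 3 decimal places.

c̄ = (9 + 25 + 16 + 20 + 15 + 19 + 18 + 16 + 14 + 20 + 20 + 16 + 16 + 15 + 16) / 15 = 255 / 15 = 17.0000
UCL = c̄ + 3√c̄ = 17.0000 + 3 × √17.0000 = 17.0000 + 3 × 4.1231 = 29.3693

29.369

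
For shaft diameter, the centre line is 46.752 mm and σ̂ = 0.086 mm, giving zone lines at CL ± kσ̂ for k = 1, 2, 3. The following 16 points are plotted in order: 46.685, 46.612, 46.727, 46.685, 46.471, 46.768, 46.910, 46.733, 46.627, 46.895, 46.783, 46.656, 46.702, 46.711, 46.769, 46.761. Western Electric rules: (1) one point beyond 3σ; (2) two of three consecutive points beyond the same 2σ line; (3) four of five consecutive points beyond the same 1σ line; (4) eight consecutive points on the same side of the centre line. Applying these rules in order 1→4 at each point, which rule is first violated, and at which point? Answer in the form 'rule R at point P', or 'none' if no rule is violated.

Zone of each point (C = within 1σ̂, B = 1σ̂–2σ̂, A = 2σ̂–3σ̂, * = beyond 3σ̂; sign = side of CL): 1:-C, 2:-B, 3:-C, 4:-C, 5:-*, 6:+C, 7:+B, 8:-C, 9:-B, 10:+B, 11:+C, 12:-B, 13:-C, 14:-C, 15:+C, 16:+C
Rule 1 (one point beyond the 3σ limits) is satisfied at point 5.

rule 1 at point 5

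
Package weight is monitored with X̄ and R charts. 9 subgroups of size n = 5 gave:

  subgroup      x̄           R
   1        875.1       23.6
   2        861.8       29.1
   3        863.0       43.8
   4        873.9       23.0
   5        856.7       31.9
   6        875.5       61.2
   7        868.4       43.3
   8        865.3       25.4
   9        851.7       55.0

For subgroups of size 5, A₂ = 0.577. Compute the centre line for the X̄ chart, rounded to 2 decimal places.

865.71

X̄̄ = (875.1 + 861.8 + 863.0 + 873.9 + 856.7 + 875.5 + 868.4 + 865.3 + 851.7) / 9 = 7791.4000 / 9 = 865.7111
CL = X̄̄ = 865.7111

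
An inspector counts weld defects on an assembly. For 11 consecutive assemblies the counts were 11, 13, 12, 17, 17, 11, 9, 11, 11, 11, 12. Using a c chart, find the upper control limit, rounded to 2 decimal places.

c̄ = (11 + 13 + 12 + 17 + 17 + 11 + 9 + 11 + 11 + 11 + 12) / 11 = 135 / 11 = 12.2727
UCL = c̄ + 3√c̄ = 12.2727 + 3 × √12.2727 = 12.2727 + 3 × 3.5032 = 22.7825

22.78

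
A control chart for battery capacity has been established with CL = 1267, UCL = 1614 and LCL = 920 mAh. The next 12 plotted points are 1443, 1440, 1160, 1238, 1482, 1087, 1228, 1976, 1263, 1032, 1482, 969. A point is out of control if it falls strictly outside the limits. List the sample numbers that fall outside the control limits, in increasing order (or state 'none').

8

Compare each point to [920, 1614]: sample 8 = 1976 > UCL.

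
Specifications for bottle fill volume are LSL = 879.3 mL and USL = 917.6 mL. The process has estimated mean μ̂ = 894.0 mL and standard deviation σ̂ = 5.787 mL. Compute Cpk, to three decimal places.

0.847

Cpu = (USL − μ̂) / (3σ̂) = (917.6 − 894.0) / (3 × 5.787) = 1.3594; Cpl = (μ̂ − LSL) / (3σ̂) = (894.0 − 879.3) / (3 × 5.787) = 0.8467; Cpk = min(Cpu, Cpl) = 0.8467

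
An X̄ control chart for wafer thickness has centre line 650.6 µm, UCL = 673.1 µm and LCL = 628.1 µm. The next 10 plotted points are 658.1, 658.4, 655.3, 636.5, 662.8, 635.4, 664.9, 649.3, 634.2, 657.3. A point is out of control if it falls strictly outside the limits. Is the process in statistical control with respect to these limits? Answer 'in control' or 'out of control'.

All 10 points lie within [628.1, 673.1].

in control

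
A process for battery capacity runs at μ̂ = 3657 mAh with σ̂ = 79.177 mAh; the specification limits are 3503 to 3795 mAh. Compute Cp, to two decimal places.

Cp = (USL − LSL) / (6σ̂) = (3795 − 3503) / (6 × 79.177) = 292.0000 / 475.0620 = 0.6147

0.61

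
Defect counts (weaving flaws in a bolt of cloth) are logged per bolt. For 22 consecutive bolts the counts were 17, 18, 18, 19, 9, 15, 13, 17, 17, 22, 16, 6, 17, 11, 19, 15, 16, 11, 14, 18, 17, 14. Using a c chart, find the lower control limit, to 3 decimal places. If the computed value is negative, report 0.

c̄ = (17 + 18 + 18 + 19 + 9 + 15 + 13 + 17 + 17 + 22 + 16 + 6 + 17 + 11 + 19 + 15 + 16 + 11 + 14 + 18 + 17 + 14) / 22 = 339 / 22 = 15.4091
LCL = c̄ − 3√c̄ = 15.4091 − 3 × 3.9254 = 3.6328

3.633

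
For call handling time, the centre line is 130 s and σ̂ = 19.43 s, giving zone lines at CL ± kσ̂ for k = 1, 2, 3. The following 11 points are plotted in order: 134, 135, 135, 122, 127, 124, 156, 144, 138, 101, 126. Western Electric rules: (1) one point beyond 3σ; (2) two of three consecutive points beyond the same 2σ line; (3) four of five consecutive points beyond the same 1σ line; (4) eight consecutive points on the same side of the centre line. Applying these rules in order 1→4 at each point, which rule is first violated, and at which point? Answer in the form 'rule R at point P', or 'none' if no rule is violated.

none

Zone of each point (C = within 1σ̂, B = 1σ̂–2σ̂, A = 2σ̂–3σ̂, * = beyond 3σ̂; sign = side of CL): 1:+C, 2:+C, 3:+C, 4:-C, 5:-C, 6:-C, 7:+B, 8:+C, 9:+C, 10:-B, 11:-C
No rule fires across all 11 points.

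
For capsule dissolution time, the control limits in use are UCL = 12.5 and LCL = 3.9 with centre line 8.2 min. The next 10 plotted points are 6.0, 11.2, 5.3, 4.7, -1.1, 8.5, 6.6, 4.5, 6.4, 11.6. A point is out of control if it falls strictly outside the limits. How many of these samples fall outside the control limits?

Compare each point to [3.9, 12.5]: sample 5 = -1.1 < LCL.

1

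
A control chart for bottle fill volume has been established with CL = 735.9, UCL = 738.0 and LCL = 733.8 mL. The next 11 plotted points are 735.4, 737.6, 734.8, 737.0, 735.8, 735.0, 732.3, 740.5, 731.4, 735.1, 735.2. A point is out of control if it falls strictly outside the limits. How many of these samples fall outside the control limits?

3

Compare each point to [733.8, 738.0]: sample 7 = 732.3 < LCL; sample 8 = 740.5 > UCL; sample 9 = 731.4 < LCL.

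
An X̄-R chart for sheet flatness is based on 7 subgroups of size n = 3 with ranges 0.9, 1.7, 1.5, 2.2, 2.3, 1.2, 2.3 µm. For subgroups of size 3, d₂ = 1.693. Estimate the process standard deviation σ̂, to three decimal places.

R̄ = (0.9 + 1.7 + 1.5 + 2.2 + 2.3 + 1.2 + 2.3) / 7 = 1.7286
σ̂ = R̄ / d₂ = 1.7286 / 1.693 = 1.0210

1.021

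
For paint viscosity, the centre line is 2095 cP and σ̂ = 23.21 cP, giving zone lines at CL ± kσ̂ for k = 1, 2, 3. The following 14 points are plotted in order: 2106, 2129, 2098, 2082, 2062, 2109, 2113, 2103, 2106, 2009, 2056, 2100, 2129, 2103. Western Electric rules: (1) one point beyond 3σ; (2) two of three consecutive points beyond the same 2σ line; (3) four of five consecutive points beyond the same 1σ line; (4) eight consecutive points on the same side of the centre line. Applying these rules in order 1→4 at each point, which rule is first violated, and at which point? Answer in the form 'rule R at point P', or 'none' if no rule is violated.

rule 1 at point 10

Zone of each point (C = within 1σ̂, B = 1σ̂–2σ̂, A = 2σ̂–3σ̂, * = beyond 3σ̂; sign = side of CL): 1:+C, 2:+B, 3:+C, 4:-C, 5:-B, 6:+C, 7:+C, 8:+C, 9:+C, 10:-*, 11:-B, 12:+C, 13:+B, 14:+C
Rule 1 (one point beyond the 3σ limits) is satisfied at point 10.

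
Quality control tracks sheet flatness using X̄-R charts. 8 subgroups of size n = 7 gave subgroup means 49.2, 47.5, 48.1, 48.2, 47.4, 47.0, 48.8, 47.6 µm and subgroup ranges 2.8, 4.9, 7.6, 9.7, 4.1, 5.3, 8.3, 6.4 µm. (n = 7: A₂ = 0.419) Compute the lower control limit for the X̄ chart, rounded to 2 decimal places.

45.40

X̄̄ = (49.2 + 47.5 + 48.1 + 48.2 + 47.4 + 47.0 + 48.8 + 47.6) / 8 = 383.8000 / 8 = 47.9750
R̄ = (2.8 + 4.9 + 7.6 + 9.7 + 4.1 + 5.3 + 8.3 + 6.4) / 8 = 49.1000 / 8 = 6.1375
LCL = X̄̄ − A₂·R̄ = 47.9750 − 0.419 × 6.1375 = 45.4034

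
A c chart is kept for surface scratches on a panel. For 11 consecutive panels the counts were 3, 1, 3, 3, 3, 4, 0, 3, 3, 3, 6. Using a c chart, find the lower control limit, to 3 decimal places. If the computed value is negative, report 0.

0.000

c̄ = (3 + 1 + 3 + 3 + 3 + 4 + 0 + 3 + 3 + 3 + 6) / 11 = 32 / 11 = 2.9091
LCL = c̄ − 3√c̄ = 2.9091 − 3 × 1.7056 = -2.2077 → 0 (cannot be negative)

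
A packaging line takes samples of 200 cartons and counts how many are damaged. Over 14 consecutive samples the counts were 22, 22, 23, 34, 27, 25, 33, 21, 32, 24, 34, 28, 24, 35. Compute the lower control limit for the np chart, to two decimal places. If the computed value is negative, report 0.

12.83

p̄ = Σdᵢ / (k·n) = 384 / (14 × 200) = 0.13714
LCL = np̄ − 3·√(np̄(1−p̄)) = 27.4286 − 3 × 4.8649 = 12.8340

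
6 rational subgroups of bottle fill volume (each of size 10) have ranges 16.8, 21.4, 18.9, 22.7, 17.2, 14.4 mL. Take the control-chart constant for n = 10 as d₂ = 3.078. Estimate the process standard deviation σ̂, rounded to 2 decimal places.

R̄ = (16.8 + 21.4 + 18.9 + 22.7 + 17.2 + 14.4) / 6 = 18.5667
σ̂ = R̄ / d₂ = 18.5667 / 3.078 = 6.0321

6.03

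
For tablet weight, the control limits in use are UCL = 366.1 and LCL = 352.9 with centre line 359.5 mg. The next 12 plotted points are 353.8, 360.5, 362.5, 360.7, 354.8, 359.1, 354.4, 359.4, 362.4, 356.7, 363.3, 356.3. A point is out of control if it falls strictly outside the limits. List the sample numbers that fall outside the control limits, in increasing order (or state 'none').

All 12 points lie within [352.9, 366.1].

none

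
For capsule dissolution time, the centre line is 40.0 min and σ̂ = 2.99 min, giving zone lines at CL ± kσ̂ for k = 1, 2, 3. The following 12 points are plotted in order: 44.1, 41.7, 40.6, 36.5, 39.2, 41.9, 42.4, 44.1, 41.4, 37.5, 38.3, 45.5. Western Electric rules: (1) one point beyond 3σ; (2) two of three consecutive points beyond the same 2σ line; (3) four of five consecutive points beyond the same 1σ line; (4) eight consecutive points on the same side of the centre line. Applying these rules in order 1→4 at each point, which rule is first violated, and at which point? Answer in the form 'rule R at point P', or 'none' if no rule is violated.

none

Zone of each point (C = within 1σ̂, B = 1σ̂–2σ̂, A = 2σ̂–3σ̂, * = beyond 3σ̂; sign = side of CL): 1:+B, 2:+C, 3:+C, 4:-B, 5:-C, 6:+C, 7:+C, 8:+B, 9:+C, 10:-C, 11:-C, 12:+B
No rule fires across all 12 points.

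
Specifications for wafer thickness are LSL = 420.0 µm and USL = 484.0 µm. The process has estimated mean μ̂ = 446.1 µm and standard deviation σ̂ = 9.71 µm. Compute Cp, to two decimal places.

1.10

Cp = (USL − LSL) / (6σ̂) = (484.0 − 420.0) / (6 × 9.71) = 64.0000 / 58.2600 = 1.0985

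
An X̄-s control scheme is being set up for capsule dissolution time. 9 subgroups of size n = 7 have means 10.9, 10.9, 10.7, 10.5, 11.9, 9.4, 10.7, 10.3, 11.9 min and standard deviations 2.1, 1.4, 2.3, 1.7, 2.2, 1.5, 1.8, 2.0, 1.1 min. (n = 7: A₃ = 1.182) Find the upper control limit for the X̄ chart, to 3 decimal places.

X̄̄ = (10.9 + 10.9 + 10.7 + 10.5 + 11.9 + 9.4 + 10.7 + 10.3 + 11.9) / 9 = 10.8000
s̄ = (2.1 + 1.4 + 2.3 + 1.7 + 2.2 + 1.5 + 1.8 + 2.0 + 1.1) / 9 = 1.7889
UCL = X̄̄ + A₃·s̄ = 10.8000 + 1.182 × 1.7889 = 12.9145

12.914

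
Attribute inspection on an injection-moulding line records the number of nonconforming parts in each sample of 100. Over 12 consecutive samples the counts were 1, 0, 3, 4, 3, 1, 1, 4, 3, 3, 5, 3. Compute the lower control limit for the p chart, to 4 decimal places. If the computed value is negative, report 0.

p̄ = Σdᵢ / (k·n) = 31 / (12 × 100) = 0.02583
LCL = p̄ − 3·√(p̄(1−p̄)/n) = 0.02583 − 3 × 0.01586 = -0.02176 → 0 (negative, so LCL = 0)

0.0000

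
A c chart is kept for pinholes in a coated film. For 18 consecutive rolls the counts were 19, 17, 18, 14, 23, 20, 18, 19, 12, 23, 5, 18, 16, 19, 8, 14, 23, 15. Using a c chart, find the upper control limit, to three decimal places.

28.990

c̄ = (19 + 17 + 18 + 14 + 23 + 20 + 18 + 19 + 12 + 23 + 5 + 18 + 16 + 19 + 8 + 14 + 23 + 15) / 18 = 301 / 18 = 16.7222
UCL = c̄ + 3√c̄ = 16.7222 + 3 × √16.7222 = 16.7222 + 3 × 4.0893 = 28.9901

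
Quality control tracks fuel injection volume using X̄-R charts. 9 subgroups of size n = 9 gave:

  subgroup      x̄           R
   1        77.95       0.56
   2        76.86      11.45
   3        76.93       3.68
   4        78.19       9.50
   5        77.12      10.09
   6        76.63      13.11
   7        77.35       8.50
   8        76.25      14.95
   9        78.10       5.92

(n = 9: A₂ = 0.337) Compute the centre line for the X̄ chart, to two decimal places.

X̄̄ = (77.95 + 76.86 + 76.93 + 78.19 + 77.12 + 76.63 + 77.35 + 76.25 + 78.10) / 9 = 695.3800 / 9 = 77.2644
CL = X̄̄ = 77.2644

77.26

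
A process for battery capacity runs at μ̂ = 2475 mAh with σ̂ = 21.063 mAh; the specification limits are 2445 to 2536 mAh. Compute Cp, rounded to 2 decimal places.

0.72

Cp = (USL − LSL) / (6σ̂) = (2536 − 2445) / (6 × 21.063) = 91.0000 / 126.3780 = 0.7201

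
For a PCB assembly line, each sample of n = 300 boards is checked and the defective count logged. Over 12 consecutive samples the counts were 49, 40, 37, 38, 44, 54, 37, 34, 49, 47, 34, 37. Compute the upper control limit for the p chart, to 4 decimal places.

p̄ = Σdᵢ / (k·n) = 500 / (12 × 300) = 0.13889
UCL = p̄ + 3·√(p̄(1−p̄)/n) = 0.13889 + 3 × √(0.13889×0.86111/300) = 0.13889 + 3 × 0.01997 = 0.19879

0.1988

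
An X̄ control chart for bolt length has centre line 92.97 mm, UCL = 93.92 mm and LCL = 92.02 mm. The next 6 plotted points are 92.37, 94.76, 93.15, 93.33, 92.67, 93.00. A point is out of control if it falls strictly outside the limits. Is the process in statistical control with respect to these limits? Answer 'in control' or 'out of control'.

out of control

Compare each point to [92.02, 93.92]: sample 2 = 94.76 > UCL.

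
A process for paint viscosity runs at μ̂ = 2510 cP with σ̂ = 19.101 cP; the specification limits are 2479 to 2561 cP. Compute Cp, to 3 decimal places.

0.715

Cp = (USL − LSL) / (6σ̂) = (2561 − 2479) / (6 × 19.101) = 82.0000 / 114.6060 = 0.7155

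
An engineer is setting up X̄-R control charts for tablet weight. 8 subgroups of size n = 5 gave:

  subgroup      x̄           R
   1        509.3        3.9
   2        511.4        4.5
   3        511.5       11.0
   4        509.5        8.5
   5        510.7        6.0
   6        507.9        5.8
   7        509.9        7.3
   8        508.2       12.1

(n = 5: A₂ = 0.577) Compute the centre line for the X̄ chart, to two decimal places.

509.80

X̄̄ = (509.3 + 511.4 + 511.5 + 509.5 + 510.7 + 507.9 + 509.9 + 508.2) / 8 = 4078.4000 / 8 = 509.8000
CL = X̄̄ = 509.8000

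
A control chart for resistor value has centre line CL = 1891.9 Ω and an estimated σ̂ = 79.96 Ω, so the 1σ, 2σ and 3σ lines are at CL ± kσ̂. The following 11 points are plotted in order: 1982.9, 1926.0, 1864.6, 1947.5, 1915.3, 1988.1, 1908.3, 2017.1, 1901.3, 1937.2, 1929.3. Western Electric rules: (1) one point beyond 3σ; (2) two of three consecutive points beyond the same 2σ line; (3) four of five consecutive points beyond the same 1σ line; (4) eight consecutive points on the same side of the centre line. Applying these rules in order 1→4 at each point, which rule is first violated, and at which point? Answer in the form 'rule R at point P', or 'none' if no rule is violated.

rule 4 at point 11

Zone of each point (C = within 1σ̂, B = 1σ̂–2σ̂, A = 2σ̂–3σ̂, * = beyond 3σ̂; sign = side of CL): 1:+B, 2:+C, 3:-C, 4:+C, 5:+C, 6:+B, 7:+C, 8:+B, 9:+C, 10:+C, 11:+C
Rule 4 (eight consecutive points on the same side of the centre line) is satisfied at point 11.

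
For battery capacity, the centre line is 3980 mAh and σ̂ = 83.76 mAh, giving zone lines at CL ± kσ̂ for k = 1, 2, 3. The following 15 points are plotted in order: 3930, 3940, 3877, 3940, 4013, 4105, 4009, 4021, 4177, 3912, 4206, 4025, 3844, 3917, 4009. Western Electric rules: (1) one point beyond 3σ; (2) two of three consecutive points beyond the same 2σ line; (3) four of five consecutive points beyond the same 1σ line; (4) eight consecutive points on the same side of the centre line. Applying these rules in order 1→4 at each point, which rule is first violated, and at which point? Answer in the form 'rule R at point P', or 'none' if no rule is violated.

Zone of each point (C = within 1σ̂, B = 1σ̂–2σ̂, A = 2σ̂–3σ̂, * = beyond 3σ̂; sign = side of CL): 1:-C, 2:-C, 3:-B, 4:-C, 5:+C, 6:+B, 7:+C, 8:+C, 9:+A, 10:-C, 11:+A, 12:+C, 13:-B, 14:-C, 15:+C
Rule 2 (two of three consecutive points beyond the same 2σ limit) is satisfied at point 11.

rule 2 at point 11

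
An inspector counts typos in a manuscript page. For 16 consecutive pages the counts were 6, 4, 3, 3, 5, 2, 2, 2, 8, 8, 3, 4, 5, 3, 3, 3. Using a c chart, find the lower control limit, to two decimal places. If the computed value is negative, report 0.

0.00

c̄ = (6 + 4 + 3 + 3 + 5 + 2 + 2 + 2 + 8 + 8 + 3 + 4 + 5 + 3 + 3 + 3) / 16 = 64 / 16 = 4.0000
LCL = c̄ − 3√c̄ = 4.0000 − 3 × 2.0000 = -2.0000 → 0 (cannot be negative)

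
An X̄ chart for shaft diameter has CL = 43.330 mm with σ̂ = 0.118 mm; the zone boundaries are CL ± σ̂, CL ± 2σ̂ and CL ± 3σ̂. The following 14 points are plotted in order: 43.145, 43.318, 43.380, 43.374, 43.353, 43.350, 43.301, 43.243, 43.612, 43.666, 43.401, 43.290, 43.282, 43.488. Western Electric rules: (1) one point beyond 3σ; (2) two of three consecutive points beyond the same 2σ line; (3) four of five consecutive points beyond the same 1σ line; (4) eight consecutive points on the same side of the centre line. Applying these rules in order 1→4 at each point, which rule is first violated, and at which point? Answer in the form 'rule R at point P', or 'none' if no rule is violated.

Zone of each point (C = within 1σ̂, B = 1σ̂–2σ̂, A = 2σ̂–3σ̂, * = beyond 3σ̂; sign = side of CL): 1:-B, 2:-C, 3:+C, 4:+C, 5:+C, 6:+C, 7:-C, 8:-C, 9:+A, 10:+A, 11:+C, 12:-C, 13:-C, 14:+B
Rule 2 (two of three consecutive points beyond the same 2σ limit) is satisfied at point 10.

rule 2 at point 10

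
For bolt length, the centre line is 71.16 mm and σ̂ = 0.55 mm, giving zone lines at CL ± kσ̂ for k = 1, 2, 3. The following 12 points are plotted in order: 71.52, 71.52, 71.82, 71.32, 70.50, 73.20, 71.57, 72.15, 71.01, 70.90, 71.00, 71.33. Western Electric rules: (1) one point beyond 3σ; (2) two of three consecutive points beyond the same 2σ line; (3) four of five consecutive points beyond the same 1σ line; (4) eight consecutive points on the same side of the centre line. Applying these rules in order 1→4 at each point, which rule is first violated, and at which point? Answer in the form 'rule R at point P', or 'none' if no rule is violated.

rule 1 at point 6

Zone of each point (C = within 1σ̂, B = 1σ̂–2σ̂, A = 2σ̂–3σ̂, * = beyond 3σ̂; sign = side of CL): 1:+C, 2:+C, 3:+B, 4:+C, 5:-B, 6:+*, 7:+C, 8:+B, 9:-C, 10:-C, 11:-C, 12:+C
Rule 1 (one point beyond the 3σ limits) is satisfied at point 6.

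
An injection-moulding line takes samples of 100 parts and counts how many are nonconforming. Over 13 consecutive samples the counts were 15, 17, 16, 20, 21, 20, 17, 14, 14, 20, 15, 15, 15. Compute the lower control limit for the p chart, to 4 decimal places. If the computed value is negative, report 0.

p̄ = Σdᵢ / (k·n) = 219 / (13 × 100) = 0.16846
LCL = p̄ − 3·√(p̄(1−p̄)/n) = 0.16846 − 3 × 0.03743 = 0.05618

0.0562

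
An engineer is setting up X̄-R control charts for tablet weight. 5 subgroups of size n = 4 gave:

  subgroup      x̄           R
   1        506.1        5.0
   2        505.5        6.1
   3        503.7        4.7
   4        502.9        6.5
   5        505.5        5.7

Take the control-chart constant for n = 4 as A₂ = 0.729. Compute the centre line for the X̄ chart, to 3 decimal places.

504.740

X̄̄ = (506.1 + 505.5 + 503.7 + 502.9 + 505.5) / 5 = 2523.7000 / 5 = 504.7400
CL = X̄̄ = 504.7400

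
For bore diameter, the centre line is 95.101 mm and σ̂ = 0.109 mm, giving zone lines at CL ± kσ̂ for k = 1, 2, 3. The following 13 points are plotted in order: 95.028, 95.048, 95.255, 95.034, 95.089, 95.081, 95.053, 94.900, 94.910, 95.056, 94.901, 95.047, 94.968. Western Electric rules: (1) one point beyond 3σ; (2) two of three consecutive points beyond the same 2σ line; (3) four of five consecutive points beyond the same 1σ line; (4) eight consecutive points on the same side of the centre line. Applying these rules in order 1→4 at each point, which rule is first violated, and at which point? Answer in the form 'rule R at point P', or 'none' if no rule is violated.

Zone of each point (C = within 1σ̂, B = 1σ̂–2σ̂, A = 2σ̂–3σ̂, * = beyond 3σ̂; sign = side of CL): 1:-C, 2:-C, 3:+B, 4:-C, 5:-C, 6:-C, 7:-C, 8:-B, 9:-B, 10:-C, 11:-B, 12:-C, 13:-B
Rule 4 (eight consecutive points on the same side of the centre line) is satisfied at point 11.

rule 4 at point 11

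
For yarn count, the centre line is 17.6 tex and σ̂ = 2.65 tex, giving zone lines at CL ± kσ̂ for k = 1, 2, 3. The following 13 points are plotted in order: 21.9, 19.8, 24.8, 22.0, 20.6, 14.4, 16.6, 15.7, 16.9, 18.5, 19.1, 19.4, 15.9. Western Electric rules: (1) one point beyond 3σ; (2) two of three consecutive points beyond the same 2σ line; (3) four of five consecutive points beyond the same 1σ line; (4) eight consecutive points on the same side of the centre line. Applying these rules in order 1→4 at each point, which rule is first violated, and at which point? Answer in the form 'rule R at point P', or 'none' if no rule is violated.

rule 3 at point 5

Zone of each point (C = within 1σ̂, B = 1σ̂–2σ̂, A = 2σ̂–3σ̂, * = beyond 3σ̂; sign = side of CL): 1:+B, 2:+C, 3:+A, 4:+B, 5:+B, 6:-B, 7:-C, 8:-C, 9:-C, 10:+C, 11:+C, 12:+C, 13:-C
Rule 3 (four of five consecutive points beyond the same 1σ limit) is satisfied at point 5.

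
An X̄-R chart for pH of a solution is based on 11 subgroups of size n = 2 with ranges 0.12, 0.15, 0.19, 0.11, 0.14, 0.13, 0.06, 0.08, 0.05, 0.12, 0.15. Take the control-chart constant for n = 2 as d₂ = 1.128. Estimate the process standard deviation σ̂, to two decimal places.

R̄ = (0.12 + 0.15 + 0.19 + 0.11 + 0.14 + 0.13 + 0.06 + 0.08 + 0.05 + 0.12 + 0.15) / 11 = 0.1182
σ̂ = R̄ / d₂ = 0.1182 / 1.128 = 0.1048

0.10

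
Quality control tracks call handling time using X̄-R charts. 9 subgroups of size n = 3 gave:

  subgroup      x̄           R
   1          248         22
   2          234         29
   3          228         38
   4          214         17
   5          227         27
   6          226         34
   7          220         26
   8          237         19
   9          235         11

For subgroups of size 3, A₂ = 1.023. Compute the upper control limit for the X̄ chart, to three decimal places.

255.237

X̄̄ = (248 + 234 + 228 + 214 + 227 + 226 + 220 + 237 + 235) / 9 = 2069.0000 / 9 = 229.8889
R̄ = (22 + 29 + 38 + 17 + 27 + 34 + 26 + 19 + 11) / 9 = 223.0000 / 9 = 24.7778
UCL = X̄̄ + A₂·R̄ = 229.8889 + 1.023 × 24.7778 = 255.2366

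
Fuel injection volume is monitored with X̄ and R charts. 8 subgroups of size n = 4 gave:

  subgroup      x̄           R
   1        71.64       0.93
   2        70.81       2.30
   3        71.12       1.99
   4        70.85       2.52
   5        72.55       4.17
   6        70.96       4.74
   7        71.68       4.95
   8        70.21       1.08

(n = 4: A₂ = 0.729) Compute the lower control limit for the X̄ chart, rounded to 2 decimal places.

X̄̄ = (71.64 + 70.81 + 71.12 + 70.85 + 72.55 + 70.96 + 71.68 + 70.21) / 8 = 569.8200 / 8 = 71.2275
R̄ = (0.93 + 2.30 + 1.99 + 2.52 + 4.17 + 4.74 + 4.95 + 1.08) / 8 = 22.6800 / 8 = 2.8350
LCL = X̄̄ − A₂·R̄ = 71.2275 − 0.729 × 2.8350 = 69.1608

69.16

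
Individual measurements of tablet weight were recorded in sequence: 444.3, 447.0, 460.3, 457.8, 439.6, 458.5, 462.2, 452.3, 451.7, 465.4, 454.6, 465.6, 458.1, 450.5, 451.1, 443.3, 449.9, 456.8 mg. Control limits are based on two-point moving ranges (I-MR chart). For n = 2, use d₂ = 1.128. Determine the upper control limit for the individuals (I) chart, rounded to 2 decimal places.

X̄ = (444.3 + 447.0 + 460.3 + 457.8 + 439.6 + 458.5 + 462.2 + 452.3 + 451.7 + 465.4 + 454.6 + 465.6 + 458.1 + 450.5 + 451.1 + 443.3 + 449.9 + 456.8) / 18 = 453.8333
Moving ranges: 2.7, 13.3, 2.5, 18.2, 18.9, 3.7, 9.9, 0.6, 13.7, 10.8, 11.0, 7.5, 7.6, 0.6, 7.8, 6.6, 6.9; M̄R̄ = 142.3000 / 17 = 8.3706
UCL = X̄ + 3·M̄R̄/d₂ = 453.8333 + 3 × 8.3706 / 1.128 = 476.0955

476.10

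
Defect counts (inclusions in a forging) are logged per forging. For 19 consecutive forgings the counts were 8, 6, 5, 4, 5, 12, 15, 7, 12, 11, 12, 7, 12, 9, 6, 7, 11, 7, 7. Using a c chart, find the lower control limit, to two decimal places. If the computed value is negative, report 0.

0.00

c̄ = (8 + 6 + 5 + 4 + 5 + 12 + 15 + 7 + 12 + 11 + 12 + 7 + 12 + 9 + 6 + 7 + 11 + 7 + 7) / 19 = 163 / 19 = 8.5789
LCL = c̄ − 3√c̄ = 8.5789 − 3 × 2.9290 = -0.2080 → 0 (cannot be negative)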